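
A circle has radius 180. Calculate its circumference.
Circumference = 2 * pi * r
Circumference = 2 * pi * 180
Circumference = 1130.97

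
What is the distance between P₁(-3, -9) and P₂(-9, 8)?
Using the distance formula: d = sqrt((x₂-x₁)² + (y₂-y₁)²)
dx = (-9) - (-3) = -6
dy = 8 - (-9) = 17
d = sqrt((-6)² + 17²) = sqrt(36 + 289) = sqrt(325) = 18.03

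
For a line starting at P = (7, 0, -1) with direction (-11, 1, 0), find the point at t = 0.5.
P(0.5) = (7 + (-11)(0.5), 0 + 1(0.5), -1 + 0(0.5)) = (1.5, 0.5, -1)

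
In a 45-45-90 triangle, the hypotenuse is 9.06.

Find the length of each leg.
In a 45-45-90 triangle, hypotenuse = leg·√2  →  leg = hypotenuse/√2
leg = 9.06/√2 = 6.406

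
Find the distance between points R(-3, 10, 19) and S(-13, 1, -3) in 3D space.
d = √[(-10)² + (-9)² + (-22)²] = √665 = 25.79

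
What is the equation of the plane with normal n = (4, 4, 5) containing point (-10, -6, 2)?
d = n·P = (4)(-10) + (4)(-6) + (5)(2) = -54
Plane: 4x + 4y + 5z = -54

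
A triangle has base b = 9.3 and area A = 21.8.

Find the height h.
A = ½bh  →  h = 2A/b
h = 2·21.8/9.3 = 4.688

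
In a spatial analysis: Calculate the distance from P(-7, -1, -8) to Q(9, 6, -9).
d = √[(16)² + (7)² + (-1)²] = √306 = 17.49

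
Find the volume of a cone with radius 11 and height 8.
Volume = (1/3) * pi * r² * h
Volume = (1/3) * pi * 11² * 8
Volume = (1/3) * pi * 121 * 8
Volume = (1/3) * pi * 968
Volume = 1013.69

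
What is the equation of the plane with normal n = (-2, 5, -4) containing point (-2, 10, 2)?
d = n·P = (-2)(-2) + (5)(10) + (-4)(2) = 46
Plane: -2x + 5y - 4z = 46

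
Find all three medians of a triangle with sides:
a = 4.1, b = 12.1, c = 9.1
Using m_x = ½√(2y² + 2z² - x²):
m_a = ½√(2·12.1² + 2·9.1² - 4.1²) = ½√441.63 = 10.51
m_b = ½√(2·4.1² + 2·9.1² - 12.1²) = ½√52.83 = 3.634
m_c = ½√(2·4.1² + 2·12.1² - 9.1²) = ½√243.63 = 7.804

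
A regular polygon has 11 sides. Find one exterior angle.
Exterior angle of a regular n-gon = 360/n
Exterior angle = 360/11
Exterior angle = 32.73 degrees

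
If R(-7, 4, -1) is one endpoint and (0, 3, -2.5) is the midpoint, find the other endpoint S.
S = (2×0 - (-7), 2×3 - 4, 2×(-2.5) - (-1)) = (7, 2, -4)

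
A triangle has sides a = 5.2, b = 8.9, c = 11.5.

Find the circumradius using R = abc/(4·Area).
s = (a+b+c)/2 = 12.8
Area = √(s(s-a)(s-b)(s-c)) = √(12.8·7.6·3.9·1.3) = 22.2083
R = abc/(4·Area) = (5.2·8.9·11.5)/(4·22.2083) = 532.22/88.8332 = 5.991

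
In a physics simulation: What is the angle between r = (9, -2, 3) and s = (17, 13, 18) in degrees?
r·s = 181, |r|² = 94, |s|² = 782
cos θ = 181/√73508 ≈ 0.6676
θ ≈ 48.12°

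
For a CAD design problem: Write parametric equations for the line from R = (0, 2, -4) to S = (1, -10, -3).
Direction vector d = S - R = (1, -12, 1)
x = 0 + t, y = 2 - 12t, z = -4 + t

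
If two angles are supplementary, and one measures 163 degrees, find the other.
Supplementary angles sum to 180 degrees.
Other angle = 180 - 163
Other angle = 17 degrees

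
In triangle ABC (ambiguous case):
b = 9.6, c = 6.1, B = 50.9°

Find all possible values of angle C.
sin(C)/c = sin(B)/b  →  sin(C) = c·sin(B)/b = 6.1·sin(50.9°)/9.6 = 0.493113
C₁ = arcsin(0.493113) = 29.55°,  C₂ = 180° - C₁ = 150.45°
Check C₂: A = 180° - 50.9° - 150.45° = -21.35° ≤ 0, rejected
C = 29.55° (one solution)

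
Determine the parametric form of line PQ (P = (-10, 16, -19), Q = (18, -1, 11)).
Direction vector d = Q - P = (28, -17, 30)
x = -10 + 28t, y = 16 - 17t, z = -19 + 30t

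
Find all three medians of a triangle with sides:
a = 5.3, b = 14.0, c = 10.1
Using m_x = ½√(2y² + 2z² - x²):
m_a = ½√(2·14.0² + 2·10.1² - 5.3²) = ½√567.93 = 11.92
m_b = ½√(2·5.3² + 2·10.1² - 14.0²) = ½√64.2 = 4.006
m_c = ½√(2·5.3² + 2·14.0² - 10.1²) = ½√346.17 = 9.303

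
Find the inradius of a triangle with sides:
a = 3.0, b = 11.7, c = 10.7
s = (a+b+c)/2 = (3.0+11.7+10.7)/2 = 12.7
Area = √(s(s-a)(s-b)(s-c)) = √(12.7·9.7·1·2) = 15.6965
r = Area/s = 15.6965/12.7 = 1.236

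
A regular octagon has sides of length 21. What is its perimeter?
Perimeter = number of sides * side length
Perimeter = 8 * 21
Perimeter = 168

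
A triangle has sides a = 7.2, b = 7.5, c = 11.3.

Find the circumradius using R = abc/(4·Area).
s = (a+b+c)/2 = 13
Area = √(s(s-a)(s-b)(s-c)) = √(13·5.8·5.5·1.7) = 26.5516
R = abc/(4·Area) = (7.2·7.5·11.3)/(4·26.5516) = 610.2/106.2064 = 5.745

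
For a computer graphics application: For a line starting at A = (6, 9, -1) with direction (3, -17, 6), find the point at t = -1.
P(-1) = (6 + 3(-1), 9 + (-17)(-1), -1 + 6(-1)) = (3, 26, -7)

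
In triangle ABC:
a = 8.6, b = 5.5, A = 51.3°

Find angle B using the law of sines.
sin(B)/b = sin(A)/a
sin(B) = b·sin(A)/a = 5.5·sin(51.3°)/8.6 = 0.499112
B = arcsin(0.499112) = 29.94°  (b ≤ a, so B ≤ A and the acute solution is unique)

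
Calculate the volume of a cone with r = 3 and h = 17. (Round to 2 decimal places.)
Volume = (1/3) * pi * r² * h
Volume = (1/3) * pi * 3² * 17
Volume = (1/3) * pi * 9 * 17
Volume = (1/3) * pi * 153
Volume = 160.22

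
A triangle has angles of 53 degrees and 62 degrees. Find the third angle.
Sum of angles in a triangle = 180 degrees
Third angle = 180 - 53 - 62
Third angle = 65 degrees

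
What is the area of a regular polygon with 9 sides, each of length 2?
For a regular 9-gon with side length s = 2:
Apothem a = s / (2*tan(pi/9)) = 2 / (2*tan(pi/9)) ≈ 2.7475
Perimeter P = 9 * 2 = 18
Area = (1/2) * P * a = (1/2) * 18 * 2.7475 = 24.73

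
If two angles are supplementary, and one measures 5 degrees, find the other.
Supplementary angles sum to 180 degrees.
Other angle = 180 - 5
Other angle = 175 degrees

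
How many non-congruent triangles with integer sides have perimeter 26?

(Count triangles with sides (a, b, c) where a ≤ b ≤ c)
With a ≤ b ≤ c and a + b + c = 26, the triangle inequality a + b > c gives c < 26/2, so c ≤ 12.
Iterate a from 1 to ⌊p/3⌋ = 8; for each a, b ranges from a to ⌊(p−a)/2⌋ with c = p − a − b, keeping only c ≥ b.
Triples: (2, 12, 12), (3, 11, 12), (4, 10, 12), …
Count = 14 triangles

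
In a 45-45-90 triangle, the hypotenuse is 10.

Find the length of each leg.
In a 45-45-90 triangle, hypotenuse = leg·√2  →  leg = hypotenuse/√2
leg = 10/√2 = 7.071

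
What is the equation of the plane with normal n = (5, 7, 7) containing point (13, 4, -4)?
d = n·P = (5)(13) + (7)(4) + (7)(-4) = 65
Plane: 5x + 7y + 7z = 65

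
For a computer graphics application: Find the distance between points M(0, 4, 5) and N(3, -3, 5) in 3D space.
d = √[(3)² + (-7)² + (0)²] = √58 = 7.616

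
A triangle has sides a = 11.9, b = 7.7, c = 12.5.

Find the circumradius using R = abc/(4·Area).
s = (a+b+c)/2 = 16.05
Area = √(s(s-a)(s-b)(s-c)) = √(16.05·4.15·8.35·3.55) = 44.4344
R = abc/(4·Area) = (11.9·7.7·12.5)/(4·44.4344) = 1145.375/177.7376 = 6.444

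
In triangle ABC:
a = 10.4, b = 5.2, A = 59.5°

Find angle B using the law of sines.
sin(B)/b = sin(A)/a
sin(B) = b·sin(A)/a = 5.2·sin(59.5°)/10.4 = 0.430815
B = arcsin(0.430815) = 25.52°  (b ≤ a, so B ≤ A and the acute solution is unique)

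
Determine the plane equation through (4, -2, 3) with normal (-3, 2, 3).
d = n·P = (-3)(4) + (2)(-2) + (3)(3) = -7
Plane: -3x + 2y + 3z = -7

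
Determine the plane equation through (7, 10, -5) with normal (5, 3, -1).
d = n·P = (5)(7) + (3)(10) + (-1)(-5) = 70
Plane: 5x + 3y - z = 70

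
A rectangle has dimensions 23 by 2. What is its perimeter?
Perimeter = 2 * (length + width)
Perimeter = 2 * (23 + 2)
Perimeter = 2 * 25
Perimeter = 50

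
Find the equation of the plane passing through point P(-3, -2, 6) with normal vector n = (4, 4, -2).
d = n·P = (4)(-3) + (4)(-2) + (-2)(6) = -32
Plane: 4x + 4y - 2z = -32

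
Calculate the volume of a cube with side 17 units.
Volume = s³
Volume = 17³
Volume = 4913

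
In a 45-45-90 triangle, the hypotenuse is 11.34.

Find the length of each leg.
In a 45-45-90 triangle, hypotenuse = leg·√2  →  leg = hypotenuse/√2
leg = 11.34/√2 = 8.019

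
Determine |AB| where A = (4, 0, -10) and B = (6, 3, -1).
d = √[(2)² + (3)² + (9)²] = √94 = 9.695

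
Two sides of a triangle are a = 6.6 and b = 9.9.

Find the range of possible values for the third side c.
By the triangle inequality: |a - b| < c < a + b
|6.6 - 9.9| < c < 6.6 + 9.9
3.3 < c < 16.5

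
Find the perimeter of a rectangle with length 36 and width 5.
Perimeter = 2 * (length + width)
Perimeter = 2 * (36 + 5)
Perimeter = 2 * 41
Perimeter = 82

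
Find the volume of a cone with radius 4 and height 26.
Volume = (1/3) * pi * r² * h
Volume = (1/3) * pi * 4² * 26
Volume = (1/3) * pi * 16 * 26
Volume = (1/3) * pi * 416
Volume = 435.63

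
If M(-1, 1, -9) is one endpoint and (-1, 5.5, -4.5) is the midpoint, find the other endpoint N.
N = (2×(-1) - (-1), 2×5.5 - 1, 2×(-4.5) - (-9)) = (-1, 10, 0)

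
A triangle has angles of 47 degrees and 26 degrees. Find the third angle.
Sum of angles in a triangle = 180 degrees
Third angle = 180 - 47 - 26
Third angle = 107 degrees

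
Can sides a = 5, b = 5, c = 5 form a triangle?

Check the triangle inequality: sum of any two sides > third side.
Yes, triangle inequality satisfied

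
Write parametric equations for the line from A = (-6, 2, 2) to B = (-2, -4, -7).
Direction vector d = B - A = (4, -6, -9)
x = -6 + 4t, y = 2 - 6t, z = 2 - 9t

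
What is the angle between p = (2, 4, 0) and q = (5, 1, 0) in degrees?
p·q = 14, |p|² = 20, |q|² = 26
cos θ = 14/√520 ≈ 0.6139
θ ≈ 52.13°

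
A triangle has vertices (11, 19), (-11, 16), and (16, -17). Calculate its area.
Using the coordinate formula: Area = (1/2)|x₁(y₂-y₃) + x₂(y₃-y₁) + x₃(y₁-y₂)|
Area = (1/2)|11(16-(-17)) + (-11)((-17)-19) + 16(19-16)|
Area = (1/2)|11*33 + (-11)*(-36) + 16*3|
Area = (1/2)|363 + 396 + 48|
Area = (1/2)*807 = 403.50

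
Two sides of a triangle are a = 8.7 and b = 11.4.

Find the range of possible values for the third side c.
By the triangle inequality: |a - b| < c < a + b
|8.7 - 11.4| < c < 8.7 + 11.4
2.7 < c < 20.1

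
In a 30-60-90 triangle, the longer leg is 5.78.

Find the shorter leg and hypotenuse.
In a 30-60-90 triangle, sides are in ratio 1 : √3 : 2.
Long leg = short leg·√3  →  short leg = 5.78/√3 = 3.337
Hypotenuse = 2·(short leg) = 2·5.78/√3 = 6.674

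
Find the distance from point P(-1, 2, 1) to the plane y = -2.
d = |0(-1) + 1(2) + 0(1) - (-2)| / √(0² + 1² + 0²) = 4/√1 = 4.0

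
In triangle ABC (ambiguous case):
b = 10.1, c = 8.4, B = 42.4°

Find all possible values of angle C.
sin(C)/c = sin(B)/b  →  sin(C) = c·sin(B)/b = 8.4·sin(42.4°)/10.1 = 0.560806
C₁ = arcsin(0.560806) = 34.11°,  C₂ = 180° - C₁ = 145.89°
Check C₂: A = 180° - 42.4° - 145.89° = -8.29° ≤ 0, rejected
C = 34.11° (one solution)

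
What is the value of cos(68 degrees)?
cos(68 degrees) = 0.3746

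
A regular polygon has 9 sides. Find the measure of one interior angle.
Interior angle of a regular n-gon = (n-2)*180/n
Interior angle = (9-2)*180/9
Interior angle = 7*180/9
Interior angle = 1260/9
Interior angle = 140 degrees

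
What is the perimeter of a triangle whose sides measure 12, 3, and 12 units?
Perimeter = sum of all sides
Perimeter = 12 + 3 + 12
Perimeter = 27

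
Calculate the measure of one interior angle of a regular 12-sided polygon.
Interior angle of a regular n-gon = (n-2)*180/n
Interior angle = (12-2)*180/12
Interior angle = 10*180/12
Interior angle = 1800/12
Interior angle = 150 degrees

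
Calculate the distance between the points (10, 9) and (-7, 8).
Using the distance formula: d = sqrt((x₂-x₁)² + (y₂-y₁)²)
dx = (-7) - 10 = -17
dy = 8 - 9 = -1
d = sqrt((-17)² + (-1)²) = sqrt(289 + 1) = sqrt(290) = 17.03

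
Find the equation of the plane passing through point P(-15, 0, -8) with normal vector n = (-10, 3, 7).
d = n·P = (-10)(-15) + (3)(0) + (7)(-8) = 94
Plane: -10x + 3y + 7z = 94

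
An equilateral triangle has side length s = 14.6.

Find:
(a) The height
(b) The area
(a) Height h = s·√3/2 = 14.6·√3/2 = 12.64
(b) Area = (√3/4)·s² = (√3/4)·14.6² = (√3/4)·213.16 = 92.3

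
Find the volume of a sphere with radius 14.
Volume = (4/3) * pi * r³
Volume = (4/3) * pi * 14³
Volume = (4/3) * pi * 2744
Volume = 11494.04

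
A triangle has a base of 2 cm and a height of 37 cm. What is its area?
Area = (1/2) * base * height
Area = (1/2) * 2 * 37
Area = 37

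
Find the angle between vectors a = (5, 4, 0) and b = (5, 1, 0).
a·b = 29, |a|² = 41, |b|² = 26
cos θ = 29/√1066 ≈ 0.8882
θ ≈ 27.35°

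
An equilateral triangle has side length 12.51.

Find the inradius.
For an equilateral triangle, r = s/(2√3) where s is the side.
r = 12.51/(2√3) = 12.51/3.464102 = 3.611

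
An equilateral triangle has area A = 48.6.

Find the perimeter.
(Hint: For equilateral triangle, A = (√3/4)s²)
A = (√3/4)s²  →  s² = 4A/√3 = 4·48.6/√3 = 112.237
s = 10.5942
Perimeter = 3s = 31.78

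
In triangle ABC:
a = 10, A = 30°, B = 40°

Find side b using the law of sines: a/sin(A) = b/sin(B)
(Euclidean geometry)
b = a·sin(B)/sin(A) = 10·sin(40°)/sin(30°)
b = 10·0.642788/0.500000 = 12.86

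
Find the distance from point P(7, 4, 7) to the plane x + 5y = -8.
d = |1(7) + 5(4) + 0(7) - (-8)| / √(1² + 5² + 0²) = 35/√26 = 6.864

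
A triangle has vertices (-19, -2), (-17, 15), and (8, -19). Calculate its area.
Using the coordinate formula: Area = (1/2)|x₁(y₂-y₃) + x₂(y₃-y₁) + x₃(y₁-y₂)|
Area = (1/2)|(-19)(15-(-19)) + (-17)((-19)-(-2)) + 8((-2)-15)|
Area = (1/2)|(-19)*34 + (-17)*(-17) + 8*(-17)|
Area = (1/2)|(-646) + 289 + (-136)|
Area = (1/2)*493 = 246.50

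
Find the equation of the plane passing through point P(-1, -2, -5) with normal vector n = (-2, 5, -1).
d = n·P = (-2)(-1) + (5)(-2) + (-1)(-5) = -3
Plane: -2x + 5y - z = -3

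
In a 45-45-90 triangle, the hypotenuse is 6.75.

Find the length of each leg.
In a 45-45-90 triangle, hypotenuse = leg·√2  →  leg = hypotenuse/√2
leg = 6.75/√2 = 4.773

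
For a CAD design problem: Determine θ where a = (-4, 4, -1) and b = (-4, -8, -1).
a·b = -15, |a|² = 33, |b|² = 81
cos θ = -15/√2673 ≈ -0.2901
θ ≈ 106.9°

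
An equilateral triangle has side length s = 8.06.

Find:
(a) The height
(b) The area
(a) Height h = s·√3/2 = 8.06·√3/2 = 6.98
(b) Area = (√3/4)·s² = (√3/4)·8.06² = (√3/4)·64.9636 = 28.13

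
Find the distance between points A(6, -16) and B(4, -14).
Using the distance formula: d = sqrt((x₂-x₁)² + (y₂-y₁)²)
dx = 4 - 6 = -2
dy = (-14) - (-16) = 2
d = sqrt((-2)² + 2²) = sqrt(4 + 4) = sqrt(8) = 2.83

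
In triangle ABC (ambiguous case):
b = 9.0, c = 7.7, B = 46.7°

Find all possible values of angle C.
sin(C)/c = sin(B)/b  →  sin(C) = c·sin(B)/b = 7.7·sin(46.7°)/9.0 = 0.622650
C₁ = arcsin(0.622650) = 38.51°,  C₂ = 180° - C₁ = 141.49°
Check C₂: A = 180° - 46.7° - 141.49° = -8.19° ≤ 0, rejected
C = 38.51° (one solution)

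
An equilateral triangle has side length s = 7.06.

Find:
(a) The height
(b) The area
(a) Height h = s·√3/2 = 7.06·√3/2 = 6.114
(b) Area = (√3/4)·s² = (√3/4)·7.06² = (√3/4)·49.8436 = 21.58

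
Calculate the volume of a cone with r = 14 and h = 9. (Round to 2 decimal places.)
Volume = (1/3) * pi * r² * h
Volume = (1/3) * pi * 14² * 9
Volume = (1/3) * pi * 196 * 9
Volume = (1/3) * pi * 1764
Volume = 1847.26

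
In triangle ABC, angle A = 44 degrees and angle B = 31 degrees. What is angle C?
Sum of angles in a triangle = 180 degrees
Third angle = 180 - 44 - 31
Third angle = 105 degrees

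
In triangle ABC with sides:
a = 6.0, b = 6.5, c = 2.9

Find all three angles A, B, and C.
By the law of cosines:
cos(A) = (b² + c² - a²)/(2bc) = 0.388859  →  A = 67.12°
cos(B) = (a² + c² - b²)/(2ac) = 0.062069  →  B = 86.44°
cos(C) = (a² + b² - c²)/(2ab) = 0.895385  →  C = 26.44°
Check: A + B + C = 180.0° ✓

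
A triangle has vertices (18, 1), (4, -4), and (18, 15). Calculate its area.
Using the coordinate formula: Area = (1/2)|x₁(y₂-y₃) + x₂(y₃-y₁) + x₃(y₁-y₂)|
Area = (1/2)|18((-4)-15) + 4(15-1) + 18(1-(-4))|
Area = (1/2)|18*(-19) + 4*14 + 18*5|
Area = (1/2)|(-342) + 56 + 90|
Area = (1/2)*196 = 98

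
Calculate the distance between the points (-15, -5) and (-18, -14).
Using the distance formula: d = sqrt((x₂-x₁)² + (y₂-y₁)²)
dx = (-18) - (-15) = -3
dy = (-14) - (-5) = -9
d = sqrt((-3)² + (-9)²) = sqrt(9 + 81) = sqrt(90) = 9.49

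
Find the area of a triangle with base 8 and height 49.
Area = (1/2) * base * height
Area = (1/2) * 8 * 49
Area = 196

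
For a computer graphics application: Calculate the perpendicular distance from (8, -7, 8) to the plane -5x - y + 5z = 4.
d = |(-5)(8) + (-1)(-7) + 5(8) - (4)| / √((-5)² + (-1)² + 5²) = 3/√51 = 0.4201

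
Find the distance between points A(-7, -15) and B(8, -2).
Using the distance formula: d = sqrt((x₂-x₁)² + (y₂-y₁)²)
dx = 8 - (-7) = 15
dy = (-2) - (-15) = 13
d = sqrt(15² + 13²) = sqrt(225 + 169) = sqrt(394) = 19.85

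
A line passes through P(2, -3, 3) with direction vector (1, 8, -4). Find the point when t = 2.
P(2) = (2 + 1(2), -3 + 8(2), 3 + (-4)(2)) = (4, 13, -5)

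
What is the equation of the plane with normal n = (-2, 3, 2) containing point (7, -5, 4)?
d = n·P = (-2)(7) + (3)(-5) + (2)(4) = -21
Plane: -2x + 3y + 2z = -21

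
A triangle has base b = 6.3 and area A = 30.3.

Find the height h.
A = ½bh  →  h = 2A/b
h = 2·30.3/6.3 = 9.619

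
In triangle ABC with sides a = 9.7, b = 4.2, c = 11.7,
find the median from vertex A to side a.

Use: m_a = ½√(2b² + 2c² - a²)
m_a = ½√(2·4.2² + 2·11.7² - 9.7²)
m_a = ½√(35.28 + 273.78 - 94.09) = ½√214.97 = 7.331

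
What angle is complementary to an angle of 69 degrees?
Complementary angles sum to 90 degrees.
Other angle = 90 - 69
Other angle = 21 degrees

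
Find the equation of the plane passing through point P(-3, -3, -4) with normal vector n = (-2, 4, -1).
d = n·P = (-2)(-3) + (4)(-3) + (-1)(-4) = -2
Plane: -2x + 4y - z = -2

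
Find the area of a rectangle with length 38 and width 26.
Area = length * width
Area = 38 * 26
Area = 988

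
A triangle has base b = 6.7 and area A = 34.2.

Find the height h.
A = ½bh  →  h = 2A/b
h = 2·34.2/6.7 = 10.21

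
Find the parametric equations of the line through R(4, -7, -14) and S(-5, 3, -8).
Direction vector d = S - R = (-9, 10, 6)
x = 4 - 9t, y = -7 + 10t, z = -14 + 6t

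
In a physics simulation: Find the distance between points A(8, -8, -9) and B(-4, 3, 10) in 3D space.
d = √[(-12)² + (11)² + (19)²] = √626 = 25.02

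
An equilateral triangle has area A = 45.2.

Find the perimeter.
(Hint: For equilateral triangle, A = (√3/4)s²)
A = (√3/4)s²  →  s² = 4A/√3 = 4·45.2/√3 = 104.385
s = 10.2169
Perimeter = 3s = 30.65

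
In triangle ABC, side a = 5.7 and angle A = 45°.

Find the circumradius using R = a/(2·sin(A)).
R = a/(2·sin(A)) = 5.7/(2·sin(45°))
R = 5.7/(2·0.707107) = 5.7/1.414214 = 4.031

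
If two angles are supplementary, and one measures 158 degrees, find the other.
Supplementary angles sum to 180 degrees.
Other angle = 180 - 158
Other angle = 22 degrees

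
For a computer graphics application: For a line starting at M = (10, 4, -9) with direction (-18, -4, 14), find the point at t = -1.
P(-1) = (10 + (-18)(-1), 4 + (-4)(-1), -9 + 14(-1)) = (28, 8, -23)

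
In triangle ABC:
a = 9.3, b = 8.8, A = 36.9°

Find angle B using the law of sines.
sin(B)/b = sin(A)/a
sin(B) = b·sin(A)/a = 8.8·sin(36.9°)/9.3 = 0.568140
B = arcsin(0.568140) = 34.62°  (b ≤ a, so B ≤ A and the acute solution is unique)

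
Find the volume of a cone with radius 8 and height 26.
Volume = (1/3) * pi * r² * h
Volume = (1/3) * pi * 8² * 26
Volume = (1/3) * pi * 64 * 26
Volume = (1/3) * pi * 1664
Volume = 1742.54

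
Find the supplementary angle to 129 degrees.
Supplementary angles sum to 180 degrees.
Other angle = 180 - 129
Other angle = 51 degrees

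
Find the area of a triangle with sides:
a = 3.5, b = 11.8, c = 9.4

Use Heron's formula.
s = (a+b+c)/2 = (3.5+11.8+9.4)/2 = 12.35
A = √(s(s-a)(s-b)(s-c)) = √(12.35·8.85·0.55·2.95)
A = √177.335 = 13.32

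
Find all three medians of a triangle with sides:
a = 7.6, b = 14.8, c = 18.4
Using m_x = ½√(2y² + 2z² - x²):
m_a = ½√(2·14.8² + 2·18.4² - 7.6²) = ½√1057.44 = 16.26
m_b = ½√(2·7.6² + 2·18.4² - 14.8²) = ½√573.6 = 11.97
m_c = ½√(2·7.6² + 2·14.8² - 18.4²) = ½√215.04 = 7.332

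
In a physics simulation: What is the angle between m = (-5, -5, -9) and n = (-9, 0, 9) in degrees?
m·n = -36, |m|² = 131, |n|² = 162
cos θ = -36/√21222 ≈ -0.2471
θ ≈ 104.3°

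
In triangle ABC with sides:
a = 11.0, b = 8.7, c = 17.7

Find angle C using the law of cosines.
cos(C) = (a² + b² - c²)/(2ab)
cos(C) = (11.0² + 8.7² - 17.7²)/(2·11.0·8.7) = -116.6/191.4 = -0.609195
C = arccos(-0.609195) = 127.5°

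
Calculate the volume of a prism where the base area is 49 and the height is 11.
Volume = base area * height
Volume = 49 * 11
Volume = 539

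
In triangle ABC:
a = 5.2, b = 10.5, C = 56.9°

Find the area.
Using A = ½ab·sin(C):
A = ½·5.2·10.5·sin(56.9°) = ½·54.6·0.837719 = 22.87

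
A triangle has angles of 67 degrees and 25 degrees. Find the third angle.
Sum of angles in a triangle = 180 degrees
Third angle = 180 - 67 - 25
Third angle = 88 degrees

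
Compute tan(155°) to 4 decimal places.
tan(155 degrees) = -0.4663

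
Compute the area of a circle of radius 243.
Area = pi * r²
Area = pi * 243²
Area = pi * 59049
Area = 185507.90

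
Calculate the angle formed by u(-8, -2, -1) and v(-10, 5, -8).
u·v = 78, |u|² = 69, |v|² = 189
cos θ = 78/√13041 ≈ 0.683
θ ≈ 46.92°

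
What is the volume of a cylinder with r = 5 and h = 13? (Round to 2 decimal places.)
Volume = pi * r² * h
Volume = pi * 5² * 13
Volume = pi * 25 * 13
Volume = pi * 325
Volume = 1021.02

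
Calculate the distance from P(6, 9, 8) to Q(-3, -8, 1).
d = √[(-9)² + (-17)² + (-7)²] = √419 = 20.47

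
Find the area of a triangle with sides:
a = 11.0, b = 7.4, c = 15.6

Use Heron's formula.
s = (a+b+c)/2 = (11.0+7.4+15.6)/2 = 17
A = √(s(s-a)(s-b)(s-c)) = √(17·6·9.6·1.4)
A = √1370.88 = 37.03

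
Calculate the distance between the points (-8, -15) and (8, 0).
Using the distance formula: d = sqrt((x₂-x₁)² + (y₂-y₁)²)
dx = 8 - (-8) = 16
dy = 0 - (-15) = 15
d = sqrt(16² + 15²) = sqrt(256 + 225) = sqrt(481) = 21.93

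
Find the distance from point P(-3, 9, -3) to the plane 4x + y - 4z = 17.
d = |4(-3) + 1(9) + (-4)(-3) - (17)| / √(4² + 1² + (-4)²) = 8/√33 = 1.393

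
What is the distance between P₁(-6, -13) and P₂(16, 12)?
Using the distance formula: d = sqrt((x₂-x₁)² + (y₂-y₁)²)
dx = 16 - (-6) = 22
dy = 12 - (-13) = 25
d = sqrt(22² + 25²) = sqrt(484 + 625) = sqrt(1109) = 33.30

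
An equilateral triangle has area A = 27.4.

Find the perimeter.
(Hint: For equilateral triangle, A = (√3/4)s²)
A = (√3/4)s²  →  s² = 4A/√3 = 4·27.4/√3 = 63.2776
s = 7.95472
Perimeter = 3s = 23.86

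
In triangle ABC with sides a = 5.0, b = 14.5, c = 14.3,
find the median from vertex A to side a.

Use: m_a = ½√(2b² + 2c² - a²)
m_a = ½√(2·14.5² + 2·14.3² - 5.0²)
m_a = ½√(420.5 + 408.98 - 25) = ½√804.48 = 14.18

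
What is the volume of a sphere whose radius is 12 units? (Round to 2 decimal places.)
Volume = (4/3) * pi * r³
Volume = (4/3) * pi * 12³
Volume = (4/3) * pi * 1728
Volume = 7238.23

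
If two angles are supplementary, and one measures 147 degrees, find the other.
Supplementary angles sum to 180 degrees.
Other angle = 180 - 147
Other angle = 33 degrees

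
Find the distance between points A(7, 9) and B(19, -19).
Using the distance formula: d = sqrt((x₂-x₁)² + (y₂-y₁)²)
dx = 19 - 7 = 12
dy = (-19) - 9 = -28
d = sqrt(12² + (-28)²) = sqrt(144 + 784) = sqrt(928) = 30.46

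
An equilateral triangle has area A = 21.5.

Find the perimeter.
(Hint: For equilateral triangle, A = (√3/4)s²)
A = (√3/4)s²  →  s² = 4A/√3 = 4·21.5/√3 = 49.6521
s = 7.04643
Perimeter = 3s = 21.14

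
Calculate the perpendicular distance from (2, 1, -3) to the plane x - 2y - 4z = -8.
d = |1(2) + (-2)(1) + (-4)(-3) - (-8)| / √(1² + (-2)² + (-4)²) = 20/√21 = 4.364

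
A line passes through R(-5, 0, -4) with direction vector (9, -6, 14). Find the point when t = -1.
P(-1) = (-5 + 9(-1), 0 + (-6)(-1), -4 + 14(-1)) = (-14, 6, -18)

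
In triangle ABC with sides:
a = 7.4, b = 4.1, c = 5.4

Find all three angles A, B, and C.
By the law of cosines:
cos(A) = (b² + c² - a²)/(2bc) = -0.198509  →  A = 101.4°
cos(B) = (a² + c² - b²)/(2ac) = 0.839715  →  B = 32.89°
cos(C) = (a² + b² - c²)/(2ab) = 0.698912  →  C = 45.66°
Check: A + B + C = 180.0° ✓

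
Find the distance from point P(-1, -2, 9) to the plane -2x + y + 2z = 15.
d = |(-2)(-1) + 1(-2) + 2(9) - (15)| / √((-2)² + 1² + 2²) = 3/√9 = 1.0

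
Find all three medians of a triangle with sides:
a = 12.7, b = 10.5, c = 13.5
Using m_x = ½√(2y² + 2z² - x²):
m_a = ½√(2·10.5² + 2·13.5² - 12.7²) = ½√423.71 = 10.29
m_b = ½√(2·12.7² + 2·13.5² - 10.5²) = ½√576.83 = 12.01
m_c = ½√(2·12.7² + 2·10.5² - 13.5²) = ½√360.83 = 9.498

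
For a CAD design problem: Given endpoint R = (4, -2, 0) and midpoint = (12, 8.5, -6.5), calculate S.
S = (2×12 - 4, 2×8.5 - (-2), 2×(-6.5) - 0) = (20, 19, -13)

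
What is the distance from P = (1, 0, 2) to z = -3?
d = |0(1) + 0(0) + 1(2) - (-3)| / √(0² + 0² + 1²) = 5/√1 = 5.0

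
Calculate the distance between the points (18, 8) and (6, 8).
Using the distance formula: d = sqrt((x₂-x₁)² + (y₂-y₁)²)
dx = 6 - 18 = -12
dy = 8 - 8 = 0
d = sqrt((-12)² + 0²) = sqrt(144 + 0) = sqrt(144) = 12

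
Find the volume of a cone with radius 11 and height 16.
Volume = (1/3) * pi * r² * h
Volume = (1/3) * pi * 11² * 16
Volume = (1/3) * pi * 121 * 16
Volume = (1/3) * pi * 1936
Volume = 2027.37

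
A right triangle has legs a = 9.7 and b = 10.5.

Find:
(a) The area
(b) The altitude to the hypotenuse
(a) Area = ½ab = ½·9.7·10.5 = 50.925
(b) Hypotenuse c = √(9.7² + 10.5²) = √204.34 = 14.2948
    Area = ½·c·h_c  →  h_c = 2·Area/c = 2·50.925/14.2948 = 7.125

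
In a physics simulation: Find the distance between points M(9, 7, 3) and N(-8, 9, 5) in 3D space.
d = √[(-17)² + (2)² + (2)²] = √297 = 17.23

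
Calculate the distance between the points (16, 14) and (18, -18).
Using the distance formula: d = sqrt((x₂-x₁)² + (y₂-y₁)²)
dx = 18 - 16 = 2
dy = (-18) - 14 = -32
d = sqrt(2² + (-32)²) = sqrt(4 + 1024) = sqrt(1028) = 32.06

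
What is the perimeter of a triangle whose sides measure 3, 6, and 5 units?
Perimeter = sum of all sides
Perimeter = 3 + 6 + 5
Perimeter = 14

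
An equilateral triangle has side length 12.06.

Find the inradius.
For an equilateral triangle, r = s/(2√3) where s is the side.
r = 12.06/(2√3) = 12.06/3.464102 = 3.481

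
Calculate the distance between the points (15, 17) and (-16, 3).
Using the distance formula: d = sqrt((x₂-x₁)² + (y₂-y₁)²)
dx = (-16) - 15 = -31
dy = 3 - 17 = -14
d = sqrt((-31)² + (-14)²) = sqrt(961 + 196) = sqrt(1157) = 34.01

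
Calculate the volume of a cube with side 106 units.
Volume = s³
Volume = 106³
Volume = 1191016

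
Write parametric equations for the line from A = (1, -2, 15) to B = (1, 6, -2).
Direction vector d = B - A = (0, 8, -17)
x = 1, y = -2 + 8t, z = 15 - 17t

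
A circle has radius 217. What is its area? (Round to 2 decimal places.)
Area = pi * r²
Area = pi * 217²
Area = pi * 47089
Area = 147934.46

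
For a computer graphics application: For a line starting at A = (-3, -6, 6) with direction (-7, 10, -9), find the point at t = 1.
P(1) = (-3 + (-7)(1), -6 + 10(1), 6 + (-9)(1)) = (-10, 4, -3)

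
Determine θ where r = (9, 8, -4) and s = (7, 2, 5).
r·s = 59, |r|² = 161, |s|² = 78
cos θ = 59/√12558 ≈ 0.5265
θ ≈ 58.23°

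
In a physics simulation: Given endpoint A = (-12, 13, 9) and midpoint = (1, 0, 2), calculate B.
B = (2×1 - (-12), 2×0 - 13, 2×2 - 9) = (14, -13, -5)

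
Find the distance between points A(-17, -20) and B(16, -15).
Using the distance formula: d = sqrt((x₂-x₁)² + (y₂-y₁)²)
dx = 16 - (-17) = 33
dy = (-15) - (-20) = 5
d = sqrt(33² + 5²) = sqrt(1089 + 25) = sqrt(1114) = 33.38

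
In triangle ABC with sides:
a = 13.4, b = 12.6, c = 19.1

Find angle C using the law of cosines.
cos(C) = (a² + b² - c²)/(2ab)
cos(C) = (13.4² + 12.6² - 19.1²)/(2·13.4·12.6) = -26.49/337.68 = -0.078447
C = arccos(-0.078447) = 94.5°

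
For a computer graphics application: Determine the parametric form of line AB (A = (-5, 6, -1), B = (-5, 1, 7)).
Direction vector d = B - A = (0, -5, 8)
x = -5, y = 6 - 5t, z = -1 + 8t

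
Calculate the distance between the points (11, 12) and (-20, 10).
Using the distance formula: d = sqrt((x₂-x₁)² + (y₂-y₁)²)
dx = (-20) - 11 = -31
dy = 10 - 12 = -2
d = sqrt((-31)² + (-2)²) = sqrt(961 + 4) = sqrt(965) = 31.06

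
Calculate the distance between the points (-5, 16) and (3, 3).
Using the distance formula: d = sqrt((x₂-x₁)² + (y₂-y₁)²)
dx = 3 - (-5) = 8
dy = 3 - 16 = -13
d = sqrt(8² + (-13)²) = sqrt(64 + 169) = sqrt(233) = 15.26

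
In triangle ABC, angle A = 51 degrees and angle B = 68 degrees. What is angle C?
Sum of angles in a triangle = 180 degrees
Third angle = 180 - 51 - 68
Third angle = 61 degrees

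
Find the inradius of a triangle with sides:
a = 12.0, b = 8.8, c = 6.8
s = (a+b+c)/2 = (12.0+8.8+6.8)/2 = 13.8
Area = √(s(s-a)(s-b)(s-c)) = √(13.8·1.8·5·7) = 29.4856
r = Area/s = 29.4856/13.8 = 2.137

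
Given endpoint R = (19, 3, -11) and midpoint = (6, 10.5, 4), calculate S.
S = (2×6 - 19, 2×10.5 - 3, 2×4 - (-11)) = (-7, 18, 19)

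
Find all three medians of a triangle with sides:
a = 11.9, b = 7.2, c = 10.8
Using m_x = ½√(2y² + 2z² - x²):
m_a = ½√(2·7.2² + 2·10.8² - 11.9²) = ½√195.35 = 6.988
m_b = ½√(2·11.9² + 2·10.8² - 7.2²) = ½√464.66 = 10.78
m_c = ½√(2·11.9² + 2·7.2² - 10.8²) = ½√270.26 = 8.22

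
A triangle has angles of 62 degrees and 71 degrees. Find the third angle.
Sum of angles in a triangle = 180 degrees
Third angle = 180 - 62 - 71
Third angle = 47 degrees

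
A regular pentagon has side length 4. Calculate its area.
For a regular 5-gon with side length s = 4:
Apothem a = s / (2*tan(pi/5)) = 4 / (2*tan(pi/5)) ≈ 2.7528
Perimeter P = 5 * 4 = 20
Area = (1/2) * P * a = (1/2) * 20 * 2.7528 = 27.53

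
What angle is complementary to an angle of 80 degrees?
Complementary angles sum to 90 degrees.
Other angle = 90 - 80
Other angle = 10 degrees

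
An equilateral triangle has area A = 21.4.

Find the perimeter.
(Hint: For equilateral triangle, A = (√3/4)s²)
A = (√3/4)s²  →  s² = 4A/√3 = 4·21.4/√3 = 49.4212
s = 7.03002
Perimeter = 3s = 21.09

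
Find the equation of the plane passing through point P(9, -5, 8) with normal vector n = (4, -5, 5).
d = n·P = (4)(9) + (-5)(-5) + (5)(8) = 101
Plane: 4x - 5y + 5z = 101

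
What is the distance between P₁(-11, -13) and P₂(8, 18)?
Using the distance formula: d = sqrt((x₂-x₁)² + (y₂-y₁)²)
dx = 8 - (-11) = 19
dy = 18 - (-13) = 31
d = sqrt(19² + 31²) = sqrt(361 + 961) = sqrt(1322) = 36.36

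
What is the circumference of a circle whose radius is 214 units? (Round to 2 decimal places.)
Circumference = 2 * pi * r
Circumference = 2 * pi * 214
Circumference = 1344.60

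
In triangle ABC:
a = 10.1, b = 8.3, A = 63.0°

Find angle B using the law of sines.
sin(B)/b = sin(A)/a
sin(B) = b·sin(A)/a = 8.3·sin(63.0°)/10.1 = 0.732213
B = arcsin(0.732213) = 47.07°  (b ≤ a, so B ≤ A and the acute solution is unique)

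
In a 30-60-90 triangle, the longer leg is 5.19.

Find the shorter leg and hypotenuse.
In a 30-60-90 triangle, sides are in ratio 1 : √3 : 2.
Long leg = short leg·√3  →  short leg = 5.19/√3 = 2.996
Hypotenuse = 2·(short leg) = 2·5.19/√3 = 5.993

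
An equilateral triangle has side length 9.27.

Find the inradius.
For an equilateral triangle, r = s/(2√3) where s is the side.
r = 9.27/(2√3) = 9.27/3.464102 = 2.676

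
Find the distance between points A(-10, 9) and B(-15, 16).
Using the distance formula: d = sqrt((x₂-x₁)² + (y₂-y₁)²)
dx = (-15) - (-10) = -5
dy = 16 - 9 = 7
d = sqrt((-5)² + 7²) = sqrt(25 + 49) = sqrt(74) = 8.60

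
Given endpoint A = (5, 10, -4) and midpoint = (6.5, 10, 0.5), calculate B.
B = (2×6.5 - 5, 2×10 - 10, 2×0.5 - (-4)) = (8, 10, 5)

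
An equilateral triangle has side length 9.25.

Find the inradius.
For an equilateral triangle, r = s/(2√3) where s is the side.
r = 9.25/(2√3) = 9.25/3.464102 = 2.67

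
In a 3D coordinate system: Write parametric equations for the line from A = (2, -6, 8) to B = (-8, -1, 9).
Direction vector d = B - A = (-10, 5, 1)
x = 2 - 10t, y = -6 + 5t, z = 8 + t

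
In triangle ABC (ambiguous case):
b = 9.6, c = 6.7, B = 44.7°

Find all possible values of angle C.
sin(C)/c = sin(B)/b  →  sin(C) = c·sin(B)/b = 6.7·sin(44.7°)/9.6 = 0.490911
C₁ = arcsin(0.490911) = 29.4°,  C₂ = 180° - C₁ = 150.6°
Check C₂: A = 180° - 44.7° - 150.6° = -15.3° ≤ 0, rejected
C = 29.4° (one solution)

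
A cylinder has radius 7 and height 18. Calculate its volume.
Volume = pi * r² * h
Volume = pi * 7² * 18
Volume = pi * 49 * 18
Volume = pi * 882
Volume = 2770.88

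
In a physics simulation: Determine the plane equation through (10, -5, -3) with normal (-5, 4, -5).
d = n·P = (-5)(10) + (4)(-5) + (-5)(-3) = -55
Plane: -5x + 4y - 5z = -55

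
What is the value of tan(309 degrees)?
tan(309 degrees) = -1.2349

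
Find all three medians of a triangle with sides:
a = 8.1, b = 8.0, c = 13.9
Using m_x = ½√(2y² + 2z² - x²):
m_a = ½√(2·8.0² + 2·13.9² - 8.1²) = ½√448.81 = 10.59
m_b = ½√(2·8.1² + 2·13.9² - 8.0²) = ½√453.64 = 10.65
m_c = ½√(2·8.1² + 2·8.0² - 13.9²) = ½√66.01 = 4.062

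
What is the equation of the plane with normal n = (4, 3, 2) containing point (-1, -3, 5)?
d = n·P = (4)(-1) + (3)(-3) + (2)(5) = -3
Plane: 4x + 3y + 2z = -3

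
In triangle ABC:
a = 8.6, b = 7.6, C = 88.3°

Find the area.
Using A = ½ab·sin(C):
A = ½·8.6·7.6·sin(88.3°) = ½·65.36·0.999560 = 32.67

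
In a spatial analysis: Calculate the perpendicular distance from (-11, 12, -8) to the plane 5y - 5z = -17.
d = |0(-11) + 5(12) + (-5)(-8) - (-17)| / √(0² + 5² + (-5)²) = 117/√50 = 16.55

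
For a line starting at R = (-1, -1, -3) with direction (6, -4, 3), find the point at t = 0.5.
P(0.5) = (-1 + 6(0.5), -1 + (-4)(0.5), -3 + 3(0.5)) = (2, -3, -1.5)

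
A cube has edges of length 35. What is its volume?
Volume = s³
Volume = 35³
Volume = 42875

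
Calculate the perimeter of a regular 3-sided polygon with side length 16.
Perimeter = number of sides * side length
Perimeter = 3 * 16
Perimeter = 48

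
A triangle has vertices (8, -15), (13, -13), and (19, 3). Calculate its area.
Using the coordinate formula: Area = (1/2)|x₁(y₂-y₃) + x₂(y₃-y₁) + x₃(y₁-y₂)|
Area = (1/2)|8((-13)-3) + 13(3-(-15)) + 19((-15)-(-13))|
Area = (1/2)|8*(-16) + 13*18 + 19*(-2)|
Area = (1/2)|(-128) + 234 + (-38)|
Area = (1/2)*68 = 34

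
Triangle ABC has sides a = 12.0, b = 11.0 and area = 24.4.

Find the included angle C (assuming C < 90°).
Area = ½ab·sin(C)  →  sin(C) = 2·Area/(ab)
sin(C) = 2·24.4/(12.0·11.0) = 0.369697
C = arcsin(0.369697) = 21.7°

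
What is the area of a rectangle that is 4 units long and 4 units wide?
Area = length * width
Area = 4 * 4
Area = 16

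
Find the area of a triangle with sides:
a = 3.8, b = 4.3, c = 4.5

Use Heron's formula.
s = (a+b+c)/2 = (3.8+4.3+4.5)/2 = 6.3
A = √(s(s-a)(s-b)(s-c)) = √(6.3·2.5·2·1.8)
A = √56.7 = 7.53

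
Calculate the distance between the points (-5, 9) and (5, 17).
Using the distance formula: d = sqrt((x₂-x₁)² + (y₂-y₁)²)
dx = 5 - (-5) = 10
dy = 17 - 9 = 8
d = sqrt(10² + 8²) = sqrt(100 + 64) = sqrt(164) = 12.81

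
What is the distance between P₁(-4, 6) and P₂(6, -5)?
Using the distance formula: d = sqrt((x₂-x₁)² + (y₂-y₁)²)
dx = 6 - (-4) = 10
dy = (-5) - 6 = -11
d = sqrt(10² + (-11)²) = sqrt(100 + 121) = sqrt(221) = 14.87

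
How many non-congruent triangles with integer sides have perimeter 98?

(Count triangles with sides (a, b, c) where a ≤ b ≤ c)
With a ≤ b ≤ c and a + b + c = 98, the triangle inequality a + b > c gives c < 98/2, so c ≤ 48.
Iterate a from 1 to ⌊p/3⌋ = 32; for each a, b ranges from a to ⌊(p−a)/2⌋ with c = p − a − b, keeping only c ≥ b.
Triples: (2, 48, 48), (3, 47, 48), (4, 46, 48), …
Count = 200 triangles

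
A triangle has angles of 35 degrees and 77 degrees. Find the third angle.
Sum of angles in a triangle = 180 degrees
Third angle = 180 - 35 - 77
Third angle = 68 degrees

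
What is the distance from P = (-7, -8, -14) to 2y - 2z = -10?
d = |0(-7) + 2(-8) + (-2)(-14) - (-10)| / √(0² + 2² + (-2)²) = 22/√8 = 7.778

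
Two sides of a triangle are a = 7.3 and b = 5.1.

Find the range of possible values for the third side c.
By the triangle inequality: |a - b| < c < a + b
|7.3 - 5.1| < c < 7.3 + 5.1
2.2 < c < 12.4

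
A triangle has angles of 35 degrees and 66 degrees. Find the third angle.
Sum of angles in a triangle = 180 degrees
Third angle = 180 - 35 - 66
Third angle = 79 degrees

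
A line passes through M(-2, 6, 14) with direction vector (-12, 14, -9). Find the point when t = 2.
P(2) = (-2 + (-12)(2), 6 + 14(2), 14 + (-9)(2)) = (-26, 34, -4)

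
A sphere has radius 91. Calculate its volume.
Volume = (4/3) * pi * r³
Volume = (4/3) * pi * 91³
Volume = (4/3) * pi * 753571
Volume = 3156550.82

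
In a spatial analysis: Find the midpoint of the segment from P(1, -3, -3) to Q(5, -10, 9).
Midpoint = ((1+5)/2, (-3-10)/2, (-3+9)/2) = (3, -6.5, 3)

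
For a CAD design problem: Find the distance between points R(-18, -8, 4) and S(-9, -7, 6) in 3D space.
d = √[(9)² + (1)² + (2)²] = √86 = 9.274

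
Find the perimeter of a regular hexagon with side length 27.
Perimeter = number of sides * side length
Perimeter = 6 * 27
Perimeter = 162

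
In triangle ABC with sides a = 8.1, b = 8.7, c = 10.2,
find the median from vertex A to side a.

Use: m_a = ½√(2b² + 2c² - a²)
m_a = ½√(2·8.7² + 2·10.2² - 8.1²)
m_a = ½√(151.38 + 208.08 - 65.61) = ½√293.85 = 8.571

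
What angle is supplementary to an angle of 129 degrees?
Supplementary angles sum to 180 degrees.
Other angle = 180 - 129
Other angle = 51 degrees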